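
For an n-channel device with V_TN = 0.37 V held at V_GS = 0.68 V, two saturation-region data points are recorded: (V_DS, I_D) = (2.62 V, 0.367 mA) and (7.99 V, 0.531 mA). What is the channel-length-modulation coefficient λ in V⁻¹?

With V_GS fixed, I_D ∝ (1 + λ V_DS) in saturation, so I_D2/I_D1 = (1 + λ V_DS2)/(1 + λ V_DS1).
0.531/0.367 = 1.447 = (1 + 7.99 λ)/(1 + 2.62 λ).
Solving: λ (I_D1 V_DS2 − I_D2 V_DS1) = I_D2 − I_D1, so λ = (0.531 − 0.367) / (0.367 × 7.99 − 0.531 × 2.62) = 0.164 / 1.54 = 0.106 V⁻¹.

λ = 0.106 V⁻¹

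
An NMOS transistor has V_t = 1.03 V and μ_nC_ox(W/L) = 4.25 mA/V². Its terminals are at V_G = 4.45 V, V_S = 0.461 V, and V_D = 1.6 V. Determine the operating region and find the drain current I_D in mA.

V_GS = V_G − V_S = 4.45 − 0.461 = 3.99 V; V_DS = V_D − V_S = 1.6 − 0.461 = 1.14 V.
V_ov = V_GS − V_t = 3.99 − 1.03 = 2.96 V.
Since V_DS = 1.14 V < V_ov = 2.96 V, the device is in the triode region.
I_D = k_n [V_ov · V_DS − ½ V_DS²] = 4.25 × [2.96 × 1.14 − 0.5 × 1.14²] = 11.6 mA.

Triode; I_D = 11.6 mA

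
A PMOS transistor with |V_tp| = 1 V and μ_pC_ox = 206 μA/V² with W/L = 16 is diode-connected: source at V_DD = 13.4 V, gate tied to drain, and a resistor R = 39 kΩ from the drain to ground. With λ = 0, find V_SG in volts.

V_SG = 1.43 V

With gate tied to drain, V_SG = V_SD ≥ V_SG − |V_tp|, so the device is in saturation.
k_p = μ_pC_ox · (W/L) = 3.296 mA/V².
KCL at the drain: ½ k_p (V_SG − |V_tp|)² = (V_DD − V_SG)/R.
Let x = V_SG − 1. Then 64.3 x² + x − 12.4 = 0, giving x = 0.432 V (positive root), so V_SG = 1.43 V.
I_D = (V_DD − V_SG)/R = (13.4 − 1.43) / 39 = 0.307 mA.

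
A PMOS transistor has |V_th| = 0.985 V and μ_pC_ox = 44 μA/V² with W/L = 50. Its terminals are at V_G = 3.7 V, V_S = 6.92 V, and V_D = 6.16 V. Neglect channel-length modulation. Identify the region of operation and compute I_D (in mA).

V_SG = V_S − V_G = 6.92 − 3.7 = 3.22 V; V_SD = V_S − V_D = 6.92 − 6.16 = 0.76 V.
k_p = μ_pC_ox · (W/L) = 2.2 mA/V².
V_ov = V_SG − |V_th| = 3.22 − 0.985 = 2.23 V.
Since V_SD = 0.76 V < V_ov = 2.23 V, the device is in the triode region.
I_D = k_p [V_ov · V_SD − ½ V_SD²] = 2.2 × [2.23 × 0.76 − 0.5 × 0.76²] = 3.1 mA.

Triode; I_D = 3.10 mA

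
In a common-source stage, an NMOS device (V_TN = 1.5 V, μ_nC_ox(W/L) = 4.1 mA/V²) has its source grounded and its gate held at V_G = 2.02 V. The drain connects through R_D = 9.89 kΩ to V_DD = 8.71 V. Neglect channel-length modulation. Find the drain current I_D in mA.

I_D = 0.554 mA

V_GS = V_G = 2.02 V, so V_ov = 2.02 − 1.5 = 0.52 V.
Assume saturation: I_D = ½ k_n V_ov² = 0.5 × 4.1 × 0.52² = 0.554 mA, giving V_DS = V_DD − I_D R_D = 8.71 − 0.554 × 9.89 = 3.23 V.
V_DS = 3.23 V ≥ V_ov = 0.52 V, confirming saturation.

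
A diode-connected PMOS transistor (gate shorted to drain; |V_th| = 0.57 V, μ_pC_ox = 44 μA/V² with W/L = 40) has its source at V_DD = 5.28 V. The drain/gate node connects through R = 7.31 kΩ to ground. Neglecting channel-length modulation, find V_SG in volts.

With gate tied to drain, V_SG = V_SD ≥ V_SG − |V_th|, so the device is in saturation.
k_p = μ_pC_ox · (W/L) = 1.76 mA/V².
KCL at the drain: ½ k_p (V_SG − |V_th|)² = (V_DD − V_SG)/R.
Let x = V_SG − 0.57. Then 6.43 x² + x − 4.71 = 0, giving x = 0.781 V (positive root), so V_SG = 1.35 V.
I_D = (V_DD − V_SG)/R = (5.28 − 1.35) / 7.31 = 0.537 mA.

V_SG = 1.35 V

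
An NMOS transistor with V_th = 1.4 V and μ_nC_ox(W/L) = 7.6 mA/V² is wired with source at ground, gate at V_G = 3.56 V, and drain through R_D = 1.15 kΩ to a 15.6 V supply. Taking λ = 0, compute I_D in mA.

V_GS = V_G = 3.56 V, so V_ov = 3.56 − 1.4 = 2.16 V.
Assume saturation: I_D = ½ k_n V_ov² = 0.5 × 7.6 × 2.16² = 17.7 mA, giving V_DS = V_DD − I_D R_D = 15.6 − 17.7 × 1.15 = -4.79 V.
But -4.79 V < V_ov = 2.16 V, so the device is actually in triode.
In triode I_D = k_n[V_ov V_DS − ½ V_DS²] and I_D = (V_DD − V_DS)/R_D. Equating: 4.37 V_DS² − 19.88 V_DS + 15.6 = 0, giving V_DS = 1.01 V (the root below V_ov).
I_D = (15.6 − 1.01) / 1.15 = 12.7 mA.

I_D = 12.7 mA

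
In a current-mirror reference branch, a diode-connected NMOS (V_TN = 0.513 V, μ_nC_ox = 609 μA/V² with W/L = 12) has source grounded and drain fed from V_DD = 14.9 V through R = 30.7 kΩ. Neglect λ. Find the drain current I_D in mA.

I_D = 0.457 mA

With gate tied to drain, V_GS = V_DS ≥ V_GS − V_TN, so the device is in saturation.
k_n = μ_nC_ox · (W/L) = 7.308 mA/V².
KCL at the drain: ½ k_n (V_GS − V_TN)² = (V_DD − V_GS)/R.
Let x = V_GS − 0.513. Then 112 x² + x − 14.39 = 0, giving x = 0.354 V (positive root), so V_GS = 0.867 V.
I_D = (V_DD − V_GS)/R = (14.9 − 0.867) / 30.7 = 0.457 mA.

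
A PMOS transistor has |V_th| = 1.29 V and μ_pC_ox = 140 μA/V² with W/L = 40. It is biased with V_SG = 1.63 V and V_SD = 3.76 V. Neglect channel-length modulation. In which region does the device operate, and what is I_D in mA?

Saturation; I_D = 0.324 mA

k_p = μ_pC_ox · (W/L) = 5.6 mA/V².
V_ov = V_SG − |V_th| = 1.63 − 1.29 = 0.34 V.
Since V_SD = 3.76 V ≥ V_ov = 0.34 V, the device is in saturation.
I_D = ½ k_p V_ov² = 0.5 × 5.6 × 0.34² = 0.324 mA.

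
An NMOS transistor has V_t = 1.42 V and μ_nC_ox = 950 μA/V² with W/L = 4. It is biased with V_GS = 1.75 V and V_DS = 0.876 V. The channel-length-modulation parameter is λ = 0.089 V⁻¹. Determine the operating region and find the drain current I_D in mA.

k_n = μ_nC_ox · (W/L) = 3.8 mA/V².
V_ov = V_GS − V_t = 1.75 − 1.42 = 0.33 V.
Since V_DS = 0.876 V ≥ V_ov = 0.33 V, the device is in saturation.
I_D = ½ k_n V_ov² (1 + λ V_DS) = 0.5 × 3.8 × 0.33² × (1 + 0.089 × 0.876) = 0.223 mA.

Saturation; I_D = 0.223 mA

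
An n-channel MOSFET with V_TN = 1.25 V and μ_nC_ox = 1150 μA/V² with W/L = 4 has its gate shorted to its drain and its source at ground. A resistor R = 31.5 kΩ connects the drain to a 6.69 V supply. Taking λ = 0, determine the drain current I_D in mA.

I_D = 0.164 mA

With gate tied to drain, V_GS = V_DS ≥ V_GS − V_TN, so the device is in saturation.
k_n = μ_nC_ox · (W/L) = 4.6 mA/V².
KCL at the drain: ½ k_n (V_GS − V_TN)² = (V_DD − V_GS)/R.
Let x = V_GS − 1.25. Then 72.4 x² + x − 5.44 = 0, giving x = 0.267 V (positive root), so V_GS = 1.52 V.
I_D = (V_DD − V_GS)/R = (6.69 − 1.52) / 31.5 = 0.164 mA.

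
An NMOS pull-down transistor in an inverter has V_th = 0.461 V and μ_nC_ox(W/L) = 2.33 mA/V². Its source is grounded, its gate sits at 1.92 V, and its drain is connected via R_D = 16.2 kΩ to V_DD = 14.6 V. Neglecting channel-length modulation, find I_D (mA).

V_GS = V_G = 1.92 V, so V_ov = 1.92 − 0.461 = 1.46 V.
Assume saturation: I_D = ½ k_n V_ov² = 0.5 × 2.33 × 1.46² = 2.48 mA, giving V_DS = V_DD − I_D R_D = 14.6 − 2.48 × 16.2 = -25.6 V.
But -25.6 V < V_ov = 1.46 V, so the device is actually in triode.
In triode I_D = k_n[V_ov V_DS − ½ V_DS²] and I_D = (V_DD − V_DS)/R_D. Equating: 18.9 V_DS² − 56.07 V_DS + 14.6 = 0, giving V_DS = 0.288 V (the root below V_ov).
I_D = (14.6 − 0.288) / 16.2 = 0.883 mA.

I_D = 0.883 mA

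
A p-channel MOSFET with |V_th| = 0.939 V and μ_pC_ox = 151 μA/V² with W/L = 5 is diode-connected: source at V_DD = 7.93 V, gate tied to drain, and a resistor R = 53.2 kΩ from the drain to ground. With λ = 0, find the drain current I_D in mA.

I_D = 0.121 mA

With gate tied to drain, V_SG = V_SD ≥ V_SG − |V_th|, so the device is in saturation.
k_p = μ_pC_ox · (W/L) = 0.755 mA/V².
KCL at the drain: ½ k_p (V_SG − |V_th|)² = (V_DD − V_SG)/R.
Let x = V_SG − 0.939. Then 20.1 x² + x − 6.991 = 0, giving x = 0.566 V (positive root), so V_SG = 1.5 V.
I_D = (V_DD − V_SG)/R = (7.93 − 1.5) / 53.2 = 0.121 mA.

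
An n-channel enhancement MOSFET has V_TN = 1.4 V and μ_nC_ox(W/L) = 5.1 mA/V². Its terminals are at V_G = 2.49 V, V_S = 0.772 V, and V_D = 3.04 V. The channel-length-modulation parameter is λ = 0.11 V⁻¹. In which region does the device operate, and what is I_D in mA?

V_GS = V_G − V_S = 2.49 − 0.772 = 1.72 V; V_DS = V_D − V_S = 3.04 − 0.772 = 2.27 V.
V_ov = V_GS − V_TN = 1.72 − 1.4 = 0.318 V.
Since V_DS = 2.27 V ≥ V_ov = 0.318 V, the device is in saturation.
I_D = ½ k_n V_ov² (1 + λ V_DS) = 0.5 × 5.1 × 0.318² × (1 + 0.11 × 2.27) = 0.322 mA.

Saturation; I_D = 0.322 mA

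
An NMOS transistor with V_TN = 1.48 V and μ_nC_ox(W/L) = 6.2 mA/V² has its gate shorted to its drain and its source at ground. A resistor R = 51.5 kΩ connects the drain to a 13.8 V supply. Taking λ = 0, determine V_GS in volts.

With gate tied to drain, V_GS = V_DS ≥ V_GS − V_TN, so the device is in saturation.
KCL at the drain: ½ k_n (V_GS − V_TN)² = (V_DD − V_GS)/R.
Let x = V_GS − 1.48. Then 160 x² + x − 12.32 = 0, giving x = 0.275 V (positive root), so V_GS = 1.75 V.
I_D = (V_DD − V_GS)/R = (13.8 − 1.75) / 51.5 = 0.234 mA.

V_GS = 1.75 V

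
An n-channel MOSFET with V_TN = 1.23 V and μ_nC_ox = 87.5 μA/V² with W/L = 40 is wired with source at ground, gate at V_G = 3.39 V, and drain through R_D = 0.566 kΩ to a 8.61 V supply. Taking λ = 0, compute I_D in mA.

V_GS = V_G = 3.39 V, so V_ov = 3.39 − 1.23 = 2.16 V.
k_n = μ_nC_ox · (W/L) = 3.5 mA/V².
Assume saturation: I_D = ½ k_n V_ov² = 0.5 × 3.5 × 2.16² = 8.16 mA, giving V_DS = V_DD − I_D R_D = 8.61 − 8.16 × 0.566 = 3.99 V.
V_DS = 3.99 V ≥ V_ov = 2.16 V, confirming saturation.

I_D = 8.16 mA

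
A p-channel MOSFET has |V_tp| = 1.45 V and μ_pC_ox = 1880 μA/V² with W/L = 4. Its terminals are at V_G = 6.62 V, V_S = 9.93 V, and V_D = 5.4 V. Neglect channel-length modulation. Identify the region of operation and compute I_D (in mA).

V_SG = V_S − V_G = 9.93 − 6.62 = 3.31 V; V_SD = V_S − V_D = 9.93 − 5.4 = 4.53 V.
k_p = μ_pC_ox · (W/L) = 7.52 mA/V².
V_ov = V_SG − |V_tp| = 3.31 − 1.45 = 1.86 V.
Since V_SD = 4.53 V ≥ V_ov = 1.86 V, the device is in saturation.
I_D = ½ k_p V_ov² = 0.5 × 7.52 × 1.86² = 13 mA.

Saturation; I_D = 13.0 mA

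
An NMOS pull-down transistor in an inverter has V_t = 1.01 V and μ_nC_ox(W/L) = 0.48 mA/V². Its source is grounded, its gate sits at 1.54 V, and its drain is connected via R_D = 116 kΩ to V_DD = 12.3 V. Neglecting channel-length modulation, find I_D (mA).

V_GS = V_G = 1.54 V, so V_ov = 1.54 − 1.01 = 0.53 V.
Assume saturation: I_D = ½ k_n V_ov² = 0.5 × 0.48 × 0.53² = 0.0674 mA, giving V_DS = V_DD − I_D R_D = 12.3 − 0.0674 × 116 = 4.48 V.
V_DS = 4.48 V ≥ V_ov = 0.53 V, confirming saturation.

I_D = 0.0674 mA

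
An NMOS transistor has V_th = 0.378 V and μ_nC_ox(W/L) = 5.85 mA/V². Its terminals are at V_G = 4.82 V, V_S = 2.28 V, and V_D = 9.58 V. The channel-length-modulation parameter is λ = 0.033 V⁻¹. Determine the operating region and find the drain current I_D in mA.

Saturation; I_D = 17.0 mA

V_GS = V_G − V_S = 4.82 − 2.28 = 2.54 V; V_DS = V_D − V_S = 9.58 − 2.28 = 7.3 V.
V_ov = V_GS − V_th = 2.54 − 0.378 = 2.16 V.
Since V_DS = 7.3 V ≥ V_ov = 2.16 V, the device is in saturation.
I_D = ½ k_n V_ov² (1 + λ V_DS) = 0.5 × 5.85 × 2.16² × (1 + 0.033 × 7.3) = 17 mA.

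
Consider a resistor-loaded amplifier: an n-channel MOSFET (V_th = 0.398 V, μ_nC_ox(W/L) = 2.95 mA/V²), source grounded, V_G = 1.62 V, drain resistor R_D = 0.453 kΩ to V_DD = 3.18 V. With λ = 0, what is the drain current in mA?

V_GS = V_G = 1.62 V, so V_ov = 1.62 − 0.398 = 1.22 V.
Assume saturation: I_D = ½ k_n V_ov² = 0.5 × 2.95 × 1.22² = 2.2 mA, giving V_DS = V_DD − I_D R_D = 3.18 − 2.2 × 0.453 = 2.18 V.
V_DS = 2.18 V ≥ V_ov = 1.22 V, confirming saturation.

I_D = 2.20 mA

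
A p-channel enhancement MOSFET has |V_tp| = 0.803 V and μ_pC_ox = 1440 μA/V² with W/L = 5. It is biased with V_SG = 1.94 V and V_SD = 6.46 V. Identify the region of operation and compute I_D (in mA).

Saturation; I_D = 4.65 mA

k_p = μ_pC_ox · (W/L) = 7.2 mA/V².
V_ov = V_SG − |V_tp| = 1.94 − 0.803 = 1.14 V.
Since V_SD = 6.46 V ≥ V_ov = 1.14 V, the device is in saturation.
I_D = ½ k_p V_ov² = 0.5 × 7.2 × 1.14² = 4.65 mA.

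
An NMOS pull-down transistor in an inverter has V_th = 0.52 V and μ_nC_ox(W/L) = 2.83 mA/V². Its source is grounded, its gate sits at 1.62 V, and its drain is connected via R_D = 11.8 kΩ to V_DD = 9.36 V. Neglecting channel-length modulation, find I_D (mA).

V_GS = V_G = 1.62 V, so V_ov = 1.62 − 0.52 = 1.1 V.
Assume saturation: I_D = ½ k_n V_ov² = 0.5 × 2.83 × 1.1² = 1.71 mA, giving V_DS = V_DD − I_D R_D = 9.36 − 1.71 × 11.8 = -10.8 V.
But -10.8 V < V_ov = 1.1 V, so the device is actually in triode.
In triode I_D = k_n[V_ov V_DS − ½ V_DS²] and I_D = (V_DD − V_DS)/R_D. Equating: 16.7 V_DS² − 37.73 V_DS + 9.36 = 0, giving V_DS = 0.284 V (the root below V_ov).
I_D = (9.36 − 0.284) / 11.8 = 0.769 mA.

I_D = 0.769 mA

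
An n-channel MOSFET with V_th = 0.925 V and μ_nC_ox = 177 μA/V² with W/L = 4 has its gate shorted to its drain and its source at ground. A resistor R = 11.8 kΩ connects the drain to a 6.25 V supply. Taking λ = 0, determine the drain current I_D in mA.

I_D = 0.365 mA

With gate tied to drain, V_GS = V_DS ≥ V_GS − V_th, so the device is in saturation.
k_n = μ_nC_ox · (W/L) = 0.708 mA/V².
KCL at the drain: ½ k_n (V_GS − V_th)² = (V_DD − V_GS)/R.
Let x = V_GS − 0.925. Then 4.18 x² + x − 5.325 = 0, giving x = 1.02 V (positive root), so V_GS = 1.94 V.
I_D = (V_DD − V_GS)/R = (6.25 − 1.94) / 11.8 = 0.365 mA.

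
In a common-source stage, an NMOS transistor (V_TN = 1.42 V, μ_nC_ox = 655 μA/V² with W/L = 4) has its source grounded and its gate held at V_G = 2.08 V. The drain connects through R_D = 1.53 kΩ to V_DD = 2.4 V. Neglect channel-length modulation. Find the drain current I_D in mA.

V_GS = V_G = 2.08 V, so V_ov = 2.08 − 1.42 = 0.66 V.
k_n = μ_nC_ox · (W/L) = 2.62 mA/V².
Assume saturation: I_D = ½ k_n V_ov² = 0.5 × 2.62 × 0.66² = 0.571 mA, giving V_DS = V_DD − I_D R_D = 2.4 − 0.571 × 1.53 = 1.53 V.
V_DS = 1.53 V ≥ V_ov = 0.66 V, confirming saturation.

I_D = 0.571 mA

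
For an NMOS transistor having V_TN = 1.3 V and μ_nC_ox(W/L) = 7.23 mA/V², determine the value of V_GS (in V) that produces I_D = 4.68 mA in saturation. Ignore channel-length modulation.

V_GS = 2.44 V

In saturation I_D = ½ k_n (V_GS − V_TN)², so V_GS − V_TN = √(2 I_D / k_n) = √(2 × 4.68 / 7.23) = 1.14 V.
V_GS = 1.3 + 1.14 = 2.44 V.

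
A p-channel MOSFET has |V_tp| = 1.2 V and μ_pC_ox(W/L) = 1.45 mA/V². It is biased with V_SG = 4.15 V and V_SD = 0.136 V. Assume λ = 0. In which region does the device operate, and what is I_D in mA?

Triode; I_D = 0.568 mA

V_ov = V_SG − |V_tp| = 4.15 − 1.2 = 2.95 V.
Since V_SD = 0.136 V < V_ov = 2.95 V, the device is in the triode region.
I_D = k_p [V_ov · V_SD − ½ V_SD²] = 1.45 × [2.95 × 0.136 − 0.5 × 0.136²] = 0.568 mA.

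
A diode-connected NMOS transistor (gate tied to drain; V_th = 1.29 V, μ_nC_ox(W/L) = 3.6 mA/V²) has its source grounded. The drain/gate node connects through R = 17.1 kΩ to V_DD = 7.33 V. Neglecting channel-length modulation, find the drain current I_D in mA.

I_D = 0.328 mA

With gate tied to drain, V_GS = V_DS ≥ V_GS − V_th, so the device is in saturation.
KCL at the drain: ½ k_n (V_GS − V_th)² = (V_DD − V_GS)/R.
Let x = V_GS − 1.29. Then 30.8 x² + x − 6.04 = 0, giving x = 0.427 V (positive root), so V_GS = 1.72 V.
I_D = (V_DD − V_GS)/R = (7.33 − 1.72) / 17.1 = 0.328 mA.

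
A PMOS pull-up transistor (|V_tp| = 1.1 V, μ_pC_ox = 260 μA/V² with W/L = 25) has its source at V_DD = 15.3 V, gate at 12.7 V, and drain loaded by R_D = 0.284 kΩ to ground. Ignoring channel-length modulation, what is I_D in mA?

I_D = 7.31 mA

V_SG = V_DD − V_G = 15.3 − 12.7 = 2.6 V, so V_ov = 2.6 − 1.1 = 1.5 V.
k_p = μ_pC_ox · (W/L) = 6.5 mA/V².
Assume saturation: I_D = ½ k_p V_ov² = 0.5 × 6.5 × 1.5² = 7.31 mA, giving V_SD = V_DD − I_D R_D = 15.3 − 7.31 × 0.284 = 13.2 V.
V_SD = 13.2 V ≥ V_ov = 1.5 V, confirming saturation.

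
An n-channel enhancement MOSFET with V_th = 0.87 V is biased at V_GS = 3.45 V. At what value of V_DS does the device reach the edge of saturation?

V_DS,sat = 2.58 V

The boundary between triode and saturation is V_DS = V_GS − V_th = V_ov.
V_ov = 3.45 − 0.87 = 2.58 V.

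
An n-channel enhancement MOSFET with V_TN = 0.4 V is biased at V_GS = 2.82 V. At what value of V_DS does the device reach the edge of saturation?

The boundary between triode and saturation is V_DS = V_GS − V_TN = V_ov.
V_ov = 2.82 − 0.4 = 2.42 V.

V_DS,sat = 2.42 V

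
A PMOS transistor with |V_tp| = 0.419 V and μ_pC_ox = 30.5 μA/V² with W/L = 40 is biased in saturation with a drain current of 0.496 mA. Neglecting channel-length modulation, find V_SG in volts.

V_SG = 1.32 V

k_p = μ_pC_ox · (W/L) = 1.22 mA/V².
In saturation I_D = ½ k_p (V_SG − |V_tp|)², so V_SG − |V_tp| = √(2 I_D / k_p) = √(2 × 0.496 / 1.22) = 0.902 V.
V_SG = 0.419 + 0.902 = 1.32 V.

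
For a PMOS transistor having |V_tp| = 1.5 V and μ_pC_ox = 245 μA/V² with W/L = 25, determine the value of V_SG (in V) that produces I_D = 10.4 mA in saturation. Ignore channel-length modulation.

k_p = μ_pC_ox · (W/L) = 6.125 mA/V².
In saturation I_D = ½ k_p (V_SG − |V_tp|)², so V_SG − |V_tp| = √(2 I_D / k_p) = √(2 × 10.4 / 6.125) = 1.84 V.
V_SG = 1.5 + 1.84 = 3.34 V.

V_SG = 3.34 V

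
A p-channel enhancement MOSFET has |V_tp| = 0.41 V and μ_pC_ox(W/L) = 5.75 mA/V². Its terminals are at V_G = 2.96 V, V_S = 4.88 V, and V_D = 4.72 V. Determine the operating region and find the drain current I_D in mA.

V_SG = V_S − V_G = 4.88 − 2.96 = 1.92 V; V_SD = V_S − V_D = 4.88 − 4.72 = 0.16 V.
V_ov = V_SG − |V_tp| = 1.92 − 0.41 = 1.51 V.
Since V_SD = 0.16 V < V_ov = 1.51 V, the device is in the triode region.
I_D = k_p [V_ov · V_SD − ½ V_SD²] = 5.75 × [1.51 × 0.16 − 0.5 × 0.16²] = 1.32 mA.

Triode; I_D = 1.32 mA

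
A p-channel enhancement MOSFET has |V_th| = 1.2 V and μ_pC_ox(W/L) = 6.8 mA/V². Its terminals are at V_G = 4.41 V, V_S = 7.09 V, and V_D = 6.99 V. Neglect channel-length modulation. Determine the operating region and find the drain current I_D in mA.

V_SG = V_S − V_G = 7.09 − 4.41 = 2.68 V; V_SD = V_S − V_D = 7.09 − 6.99 = 0.1 V.
V_ov = V_SG − |V_th| = 2.68 − 1.2 = 1.48 V.
Since V_SD = 0.1 V < V_ov = 1.48 V, the device is in the triode region.
I_D = k_p [V_ov · V_SD − ½ V_SD²] = 6.8 × [1.48 × 0.1 − 0.5 × 0.1²] = 0.972 mA.

Triode; I_D = 0.972 mA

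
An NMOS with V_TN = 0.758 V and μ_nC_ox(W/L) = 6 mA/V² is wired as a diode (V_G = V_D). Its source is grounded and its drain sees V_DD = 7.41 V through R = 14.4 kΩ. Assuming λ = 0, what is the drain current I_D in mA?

I_D = 0.435 mA

With gate tied to drain, V_GS = V_DS ≥ V_GS − V_TN, so the device is in saturation.
KCL at the drain: ½ k_n (V_GS − V_TN)² = (V_DD − V_GS)/R.
Let x = V_GS − 0.758. Then 43.2 x² + x − 6.652 = 0, giving x = 0.381 V (positive root), so V_GS = 1.14 V.
I_D = (V_DD − V_GS)/R = (7.41 − 1.14) / 14.4 = 0.435 mA.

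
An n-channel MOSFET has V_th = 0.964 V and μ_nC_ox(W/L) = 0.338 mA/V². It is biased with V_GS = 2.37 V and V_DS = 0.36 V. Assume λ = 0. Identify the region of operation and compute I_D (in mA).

V_ov = V_GS − V_th = 2.37 − 0.964 = 1.41 V.
Since V_DS = 0.36 V < V_ov = 1.41 V, the device is in the triode region.
I_D = k_n [V_ov · V_DS − ½ V_DS²] = 0.338 × [1.41 × 0.36 − 0.5 × 0.36²] = 0.149 mA.

Triode; I_D = 0.149 mA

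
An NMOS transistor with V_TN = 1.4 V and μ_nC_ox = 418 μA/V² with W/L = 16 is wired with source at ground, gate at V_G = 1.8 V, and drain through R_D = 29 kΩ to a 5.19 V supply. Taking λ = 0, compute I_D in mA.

I_D = 0.176 mA

V_GS = V_G = 1.8 V, so V_ov = 1.8 − 1.4 = 0.4 V.
k_n = μ_nC_ox · (W/L) = 6.688 mA/V².
Assume saturation: I_D = ½ k_n V_ov² = 0.5 × 6.688 × 0.4² = 0.535 mA, giving V_DS = V_DD − I_D R_D = 5.19 − 0.535 × 29 = -10.3 V.
But -10.3 V < V_ov = 0.4 V, so the device is actually in triode.
In triode I_D = k_n[V_ov V_DS − ½ V_DS²] and I_D = (V_DD − V_DS)/R_D. Equating: 97 V_DS² − 78.58 V_DS + 5.19 = 0, giving V_DS = 0.0725 V (the root below V_ov).
I_D = (5.19 − 0.0725) / 29 = 0.176 mA.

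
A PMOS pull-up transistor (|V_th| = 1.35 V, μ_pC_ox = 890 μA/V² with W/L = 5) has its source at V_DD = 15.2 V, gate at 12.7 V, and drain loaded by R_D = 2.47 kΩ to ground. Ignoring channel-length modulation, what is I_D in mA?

V_SG = V_DD − V_G = 15.2 − 12.7 = 2.5 V, so V_ov = 2.5 − 1.35 = 1.15 V.
k_p = μ_pC_ox · (W/L) = 4.45 mA/V².
Assume saturation: I_D = ½ k_p V_ov² = 0.5 × 4.45 × 1.15² = 2.94 mA, giving V_SD = V_DD − I_D R_D = 15.2 − 2.94 × 2.47 = 7.93 V.
V_SD = 7.93 V ≥ V_ov = 1.15 V, confirming saturation.

I_D = 2.94 mA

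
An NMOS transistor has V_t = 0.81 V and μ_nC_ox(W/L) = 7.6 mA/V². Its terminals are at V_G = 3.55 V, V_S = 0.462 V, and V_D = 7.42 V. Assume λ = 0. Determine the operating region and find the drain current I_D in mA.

Saturation; I_D = 19.7 mA

V_GS = V_G − V_S = 3.55 − 0.462 = 3.09 V; V_DS = V_D − V_S = 7.42 − 0.462 = 6.96 V.
V_ov = V_GS − V_t = 3.09 − 0.81 = 2.28 V.
Since V_DS = 6.96 V ≥ V_ov = 2.28 V, the device is in saturation.
I_D = ½ k_n V_ov² = 0.5 × 7.6 × 2.28² = 19.7 mA.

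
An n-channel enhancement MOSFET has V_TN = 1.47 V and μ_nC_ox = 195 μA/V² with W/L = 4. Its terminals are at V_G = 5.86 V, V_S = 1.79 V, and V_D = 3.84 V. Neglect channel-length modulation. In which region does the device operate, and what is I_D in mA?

V_GS = V_G − V_S = 5.86 − 1.79 = 4.07 V; V_DS = V_D − V_S = 3.84 − 1.79 = 2.05 V.
k_n = μ_nC_ox · (W/L) = 0.78 mA/V².
V_ov = V_GS − V_TN = 4.07 − 1.47 = 2.6 V.
Since V_DS = 2.05 V < V_ov = 2.6 V, the device is in the triode region.
I_D = k_n [V_ov · V_DS − ½ V_DS²] = 0.78 × [2.6 × 2.05 − 0.5 × 2.05²] = 2.52 mA.

Triode; I_D = 2.52 mA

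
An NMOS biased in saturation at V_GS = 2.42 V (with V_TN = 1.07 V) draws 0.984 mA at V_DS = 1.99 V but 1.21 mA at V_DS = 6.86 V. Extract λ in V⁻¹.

With V_GS fixed, I_D ∝ (1 + λ V_DS) in saturation, so I_D2/I_D1 = (1 + λ V_DS2)/(1 + λ V_DS1).
1.21/0.984 = 1.23 = (1 + 6.86 λ)/(1 + 1.99 λ).
Solving: λ (I_D1 V_DS2 − I_D2 V_DS1) = I_D2 − I_D1, so λ = (1.21 − 0.984) / (0.984 × 6.86 − 1.21 × 1.99) = 0.226 / 4.34 = 0.052 V⁻¹.

λ = 0.0520 V⁻¹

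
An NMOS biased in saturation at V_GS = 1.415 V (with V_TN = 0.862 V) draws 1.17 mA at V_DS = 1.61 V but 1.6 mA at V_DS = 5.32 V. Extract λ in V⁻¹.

With V_GS fixed, I_D ∝ (1 + λ V_DS) in saturation, so I_D2/I_D1 = (1 + λ V_DS2)/(1 + λ V_DS1).
1.6/1.17 = 1.368 = (1 + 5.32 λ)/(1 + 1.61 λ).
Solving: λ (I_D1 V_DS2 − I_D2 V_DS1) = I_D2 − I_D1, so λ = (1.6 − 1.17) / (1.17 × 5.32 − 1.6 × 1.61) = 0.43 / 3.65 = 0.118 V⁻¹.

λ = 0.118 V⁻¹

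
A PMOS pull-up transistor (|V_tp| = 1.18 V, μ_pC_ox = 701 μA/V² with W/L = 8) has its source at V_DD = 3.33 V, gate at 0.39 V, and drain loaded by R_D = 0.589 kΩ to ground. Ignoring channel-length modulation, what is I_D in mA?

V_SG = V_DD − V_G = 3.33 − 0.39 = 2.94 V, so V_ov = 2.94 − 1.18 = 1.76 V.
k_p = μ_pC_ox · (W/L) = 5.608 mA/V².
Assume saturation: I_D = ½ k_p V_ov² = 0.5 × 5.608 × 1.76² = 8.69 mA, giving V_SD = V_DD − I_D R_D = 3.33 − 8.69 × 0.589 = -1.79 V.
But -1.79 V < V_ov = 1.76 V, so the device is actually in triode.
In triode I_D = k_p[V_ov V_SD − ½ V_SD²] and I_D = (V_DD − V_SD)/R_D. Equating: 1.65 V_SD² − 6.813 V_SD + 3.33 = 0, giving V_SD = 0.567 V (the root below V_ov).
I_D = (3.33 − 0.567) / 0.589 = 4.69 mA.

I_D = 4.69 mA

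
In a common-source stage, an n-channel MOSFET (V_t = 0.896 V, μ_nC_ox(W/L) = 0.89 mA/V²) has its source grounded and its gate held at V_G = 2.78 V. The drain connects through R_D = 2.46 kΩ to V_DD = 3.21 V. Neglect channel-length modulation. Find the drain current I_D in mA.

I_D = 1.00 mA

V_GS = V_G = 2.78 V, so V_ov = 2.78 − 0.896 = 1.88 V.
Assume saturation: I_D = ½ k_n V_ov² = 0.5 × 0.89 × 1.88² = 1.58 mA, giving V_DS = V_DD − I_D R_D = 3.21 − 1.58 × 2.46 = -0.676 V.
But -0.676 V < V_ov = 1.88 V, so the device is actually in triode.
In triode I_D = k_n[V_ov V_DS − ½ V_DS²] and I_D = (V_DD − V_DS)/R_D. Equating: 1.09 V_DS² − 5.125 V_DS + 3.21 = 0, giving V_DS = 0.745 V (the root below V_ov).
I_D = (3.21 − 0.745) / 2.46 = 1 mA.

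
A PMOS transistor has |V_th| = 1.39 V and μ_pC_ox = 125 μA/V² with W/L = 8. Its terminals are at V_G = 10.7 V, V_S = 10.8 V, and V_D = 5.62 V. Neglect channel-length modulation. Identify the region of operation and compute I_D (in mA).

Cutoff; I_D = 0 mA

V_SG = V_S − V_G = 10.8 − 10.7 = 0.1 V; V_SD = V_S − V_D = 10.8 − 5.62 = 5.18 V.
V_SG = 0.1 V < |V_th| = 1.39 V, so the transistor is in cutoff.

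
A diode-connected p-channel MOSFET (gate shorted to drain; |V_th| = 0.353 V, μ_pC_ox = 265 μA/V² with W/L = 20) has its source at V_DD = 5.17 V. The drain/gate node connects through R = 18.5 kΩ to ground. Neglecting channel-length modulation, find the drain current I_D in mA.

I_D = 0.244 mA

With gate tied to drain, V_SG = V_SD ≥ V_SG − |V_th|, so the device is in saturation.
k_p = μ_pC_ox · (W/L) = 5.3 mA/V².
KCL at the drain: ½ k_p (V_SG − |V_th|)² = (V_DD − V_SG)/R.
Let x = V_SG − 0.353. Then 49 x² + x − 4.817 = 0, giving x = 0.303 V (positive root), so V_SG = 0.656 V.
I_D = (V_DD − V_SG)/R = (5.17 − 0.656) / 18.5 = 0.244 mA.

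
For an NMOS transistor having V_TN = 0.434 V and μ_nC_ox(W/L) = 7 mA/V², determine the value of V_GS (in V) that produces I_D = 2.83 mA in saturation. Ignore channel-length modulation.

V_GS = 1.33 V

In saturation I_D = ½ k_n (V_GS − V_TN)², so V_GS − V_TN = √(2 I_D / k_n) = √(2 × 2.83 / 7) = 0.899 V.
V_GS = 0.434 + 0.899 = 1.33 V.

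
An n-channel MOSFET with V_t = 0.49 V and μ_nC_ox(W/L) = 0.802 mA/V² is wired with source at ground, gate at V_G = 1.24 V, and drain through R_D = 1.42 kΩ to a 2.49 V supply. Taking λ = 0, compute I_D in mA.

V_GS = V_G = 1.24 V, so V_ov = 1.24 − 0.49 = 0.75 V.
Assume saturation: I_D = ½ k_n V_ov² = 0.5 × 0.802 × 0.75² = 0.226 mA, giving V_DS = V_DD − I_D R_D = 2.49 − 0.226 × 1.42 = 2.17 V.
V_DS = 2.17 V ≥ V_ov = 0.75 V, confirming saturation.

I_D = 0.226 mA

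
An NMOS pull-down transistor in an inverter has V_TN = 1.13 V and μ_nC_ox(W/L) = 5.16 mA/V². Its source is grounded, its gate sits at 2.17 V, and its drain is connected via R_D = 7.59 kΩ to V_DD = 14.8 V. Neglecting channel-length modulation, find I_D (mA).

V_GS = V_G = 2.17 V, so V_ov = 2.17 − 1.13 = 1.04 V.
Assume saturation: I_D = ½ k_n V_ov² = 0.5 × 5.16 × 1.04² = 2.79 mA, giving V_DS = V_DD − I_D R_D = 14.8 − 2.79 × 7.59 = -6.38 V.
But -6.38 V < V_ov = 1.04 V, so the device is actually in triode.
In triode I_D = k_n[V_ov V_DS − ½ V_DS²] and I_D = (V_DD − V_DS)/R_D. Equating: 19.6 V_DS² − 41.73 V_DS + 14.8 = 0, giving V_DS = 0.449 V (the root below V_ov).
I_D = (14.8 − 0.449) / 7.59 = 1.89 mA.

I_D = 1.89 mA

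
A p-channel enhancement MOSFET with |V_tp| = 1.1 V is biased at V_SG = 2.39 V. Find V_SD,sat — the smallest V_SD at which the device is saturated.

The boundary between triode and saturation is V_SD = V_SG − |V_tp| = V_ov.
V_ov = 2.39 − 1.1 = 1.29 V.

V_SD,sat = 1.29 V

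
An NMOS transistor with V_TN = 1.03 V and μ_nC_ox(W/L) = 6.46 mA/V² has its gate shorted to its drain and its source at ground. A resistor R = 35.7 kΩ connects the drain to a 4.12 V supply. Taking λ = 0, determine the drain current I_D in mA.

With gate tied to drain, V_GS = V_DS ≥ V_GS − V_TN, so the device is in saturation.
KCL at the drain: ½ k_n (V_GS − V_TN)² = (V_DD − V_GS)/R.
Let x = V_GS − 1.03. Then 115 x² + x − 3.09 = 0, giving x = 0.159 V (positive root), so V_GS = 1.19 V.
I_D = (V_DD − V_GS)/R = (4.12 − 1.19) / 35.7 = 0.0821 mA.

I_D = 0.0821 mA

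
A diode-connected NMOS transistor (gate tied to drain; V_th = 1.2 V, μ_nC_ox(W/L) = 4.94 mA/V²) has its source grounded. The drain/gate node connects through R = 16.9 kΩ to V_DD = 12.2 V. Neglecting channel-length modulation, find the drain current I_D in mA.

With gate tied to drain, V_GS = V_DS ≥ V_GS − V_th, so the device is in saturation.
KCL at the drain: ½ k_n (V_GS − V_th)² = (V_DD − V_GS)/R.
Let x = V_GS − 1.2. Then 41.7 x² + x − 11 = 0, giving x = 0.502 V (positive root), so V_GS = 1.7 V.
I_D = (V_DD − V_GS)/R = (12.2 − 1.7) / 16.9 = 0.621 mA.

I_D = 0.621 mA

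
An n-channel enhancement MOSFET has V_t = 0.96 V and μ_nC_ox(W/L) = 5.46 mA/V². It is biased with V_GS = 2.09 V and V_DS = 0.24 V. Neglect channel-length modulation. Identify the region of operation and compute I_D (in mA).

Triode; I_D = 1.32 mA

V_ov = V_GS − V_t = 2.09 − 0.96 = 1.13 V.
Since V_DS = 0.24 V < V_ov = 1.13 V, the device is in the triode region.
I_D = k_n [V_ov · V_DS − ½ V_DS²] = 5.46 × [1.13 × 0.24 − 0.5 × 0.24²] = 1.32 mA.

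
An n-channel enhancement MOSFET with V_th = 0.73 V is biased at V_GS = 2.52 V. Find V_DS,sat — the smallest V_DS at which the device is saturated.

V_DS,sat = 1.79 V

The boundary between triode and saturation is V_DS = V_GS − V_th = V_ov.
V_ov = 2.52 − 0.73 = 1.79 V.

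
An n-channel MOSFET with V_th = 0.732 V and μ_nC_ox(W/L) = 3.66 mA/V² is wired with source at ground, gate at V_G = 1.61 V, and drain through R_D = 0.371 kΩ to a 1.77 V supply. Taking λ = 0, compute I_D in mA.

I_D = 1.41 mA

V_GS = V_G = 1.61 V, so V_ov = 1.61 − 0.732 = 0.878 V.
Assume saturation: I_D = ½ k_n V_ov² = 0.5 × 3.66 × 0.878² = 1.41 mA, giving V_DS = V_DD − I_D R_D = 1.77 − 1.41 × 0.371 = 1.25 V.
V_DS = 1.25 V ≥ V_ov = 0.878 V, confirming saturation.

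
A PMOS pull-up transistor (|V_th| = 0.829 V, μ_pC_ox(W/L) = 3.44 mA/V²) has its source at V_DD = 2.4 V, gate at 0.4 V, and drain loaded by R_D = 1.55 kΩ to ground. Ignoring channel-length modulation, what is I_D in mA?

I_D = 1.30 mA

V_SG = V_DD − V_G = 2.4 − 0.4 = 2 V, so V_ov = 2 − 0.829 = 1.17 V.
Assume saturation: I_D = ½ k_p V_ov² = 0.5 × 3.44 × 1.17² = 2.36 mA, giving V_SD = V_DD − I_D R_D = 2.4 − 2.36 × 1.55 = -1.26 V.
But -1.26 V < V_ov = 1.17 V, so the device is actually in triode.
In triode I_D = k_p[V_ov V_SD − ½ V_SD²] and I_D = (V_DD − V_SD)/R_D. Equating: 2.67 V_SD² − 7.244 V_SD + 2.4 = 0, giving V_SD = 0.386 V (the root below V_ov).
I_D = (2.4 − 0.386) / 1.55 = 1.3 mA.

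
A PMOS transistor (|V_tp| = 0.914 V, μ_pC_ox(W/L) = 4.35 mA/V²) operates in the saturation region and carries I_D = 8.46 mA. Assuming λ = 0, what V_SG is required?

In saturation I_D = ½ k_p (V_SG − |V_tp|)², so V_SG − |V_tp| = √(2 I_D / k_p) = √(2 × 8.46 / 4.35) = 1.97 V.
V_SG = 0.914 + 1.97 = 2.89 V.

V_SG = 2.89 V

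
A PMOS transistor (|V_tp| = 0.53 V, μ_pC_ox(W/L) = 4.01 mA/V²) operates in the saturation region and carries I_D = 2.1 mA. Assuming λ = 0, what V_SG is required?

V_SG = 1.55 V

In saturation I_D = ½ k_p (V_SG − |V_tp|)², so V_SG − |V_tp| = √(2 I_D / k_p) = √(2 × 2.1 / 4.01) = 1.02 V.
V_SG = 0.53 + 1.02 = 1.55 V.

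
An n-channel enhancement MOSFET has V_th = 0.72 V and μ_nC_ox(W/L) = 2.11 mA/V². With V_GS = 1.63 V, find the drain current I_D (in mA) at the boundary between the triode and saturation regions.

I_D = 0.874 mA

At the boundary V_DS = V_ov = V_GS − V_th = 1.63 − 0.72 = 0.91 V.
I_D = ½ k_n V_ov² = 0.5 × 2.11 × 0.91² = 0.874 mA.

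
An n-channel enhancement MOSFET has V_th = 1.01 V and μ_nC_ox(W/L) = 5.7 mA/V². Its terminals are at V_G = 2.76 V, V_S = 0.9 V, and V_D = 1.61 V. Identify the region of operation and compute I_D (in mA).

V_GS = V_G − V_S = 2.76 − 0.9 = 1.86 V; V_DS = V_D − V_S = 1.61 − 0.9 = 0.71 V.
V_ov = V_GS − V_th = 1.86 − 1.01 = 0.85 V.
Since V_DS = 0.71 V < V_ov = 0.85 V, the device is in the triode region.
I_D = k_n [V_ov · V_DS − ½ V_DS²] = 5.7 × [0.85 × 0.71 − 0.5 × 0.71²] = 2 mA.

Triode; I_D = 2.00 mA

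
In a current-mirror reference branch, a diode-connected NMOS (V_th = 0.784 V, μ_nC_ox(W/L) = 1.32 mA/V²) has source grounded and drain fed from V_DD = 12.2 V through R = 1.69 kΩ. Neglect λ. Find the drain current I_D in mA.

With gate tied to drain, V_GS = V_DS ≥ V_GS − V_th, so the device is in saturation.
KCL at the drain: ½ k_n (V_GS − V_th)² = (V_DD − V_GS)/R.
Let x = V_GS − 0.784. Then 1.12 x² + x − 11.42 = 0, giving x = 2.78 V (positive root), so V_GS = 3.57 V.
I_D = (V_DD − V_GS)/R = (12.2 − 3.57) / 1.69 = 5.11 mA.

I_D = 5.11 mA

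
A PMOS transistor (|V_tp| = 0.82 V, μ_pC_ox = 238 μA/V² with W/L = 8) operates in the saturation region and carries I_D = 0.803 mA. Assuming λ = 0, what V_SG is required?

k_p = μ_pC_ox · (W/L) = 1.904 mA/V².
In saturation I_D = ½ k_p (V_SG − |V_tp|)², so V_SG − |V_tp| = √(2 I_D / k_p) = √(2 × 0.803 / 1.904) = 0.918 V.
V_SG = 0.82 + 0.918 = 1.74 V.

V_SG = 1.74 V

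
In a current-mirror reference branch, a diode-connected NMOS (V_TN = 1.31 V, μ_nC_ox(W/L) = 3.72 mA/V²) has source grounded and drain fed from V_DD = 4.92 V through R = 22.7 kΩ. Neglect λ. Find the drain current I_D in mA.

I_D = 0.147 mA

With gate tied to drain, V_GS = V_DS ≥ V_GS − V_TN, so the device is in saturation.
KCL at the drain: ½ k_n (V_GS − V_TN)² = (V_DD − V_GS)/R.
Let x = V_GS − 1.31. Then 42.2 x² + x − 3.61 = 0, giving x = 0.281 V (positive root), so V_GS = 1.59 V.
I_D = (V_DD − V_GS)/R = (4.92 − 1.59) / 22.7 = 0.147 mA.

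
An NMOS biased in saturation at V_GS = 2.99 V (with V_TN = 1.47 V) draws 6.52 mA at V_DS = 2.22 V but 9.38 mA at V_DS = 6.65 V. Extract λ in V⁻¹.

λ = 0.127 V⁻¹

With V_GS fixed, I_D ∝ (1 + λ V_DS) in saturation, so I_D2/I_D1 = (1 + λ V_DS2)/(1 + λ V_DS1).
9.38/6.52 = 1.439 = (1 + 6.65 λ)/(1 + 2.22 λ).
Solving: λ (I_D1 V_DS2 − I_D2 V_DS1) = I_D2 − I_D1, so λ = (9.38 − 6.52) / (6.52 × 6.65 − 9.38 × 2.22) = 2.86 / 22.5 = 0.127 V⁻¹.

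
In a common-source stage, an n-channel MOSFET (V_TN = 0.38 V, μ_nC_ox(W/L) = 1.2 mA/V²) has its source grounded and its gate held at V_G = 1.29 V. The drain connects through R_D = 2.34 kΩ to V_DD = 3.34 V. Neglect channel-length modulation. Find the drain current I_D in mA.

V_GS = V_G = 1.29 V, so V_ov = 1.29 − 0.38 = 0.91 V.
Assume saturation: I_D = ½ k_n V_ov² = 0.5 × 1.2 × 0.91² = 0.497 mA, giving V_DS = V_DD − I_D R_D = 3.34 − 0.497 × 2.34 = 2.18 V.
V_DS = 2.18 V ≥ V_ov = 0.91 V, confirming saturation.

I_D = 0.497 mA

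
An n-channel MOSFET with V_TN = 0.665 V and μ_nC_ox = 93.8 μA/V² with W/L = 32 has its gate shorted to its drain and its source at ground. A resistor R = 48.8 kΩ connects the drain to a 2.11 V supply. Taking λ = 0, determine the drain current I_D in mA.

I_D = 0.0269 mA

With gate tied to drain, V_GS = V_DS ≥ V_GS − V_TN, so the device is in saturation.
k_n = μ_nC_ox · (W/L) = 3.002 mA/V².
KCL at the drain: ½ k_n (V_GS − V_TN)² = (V_DD − V_GS)/R.
Let x = V_GS − 0.665. Then 73.2 x² + x − 1.445 = 0, giving x = 0.134 V (positive root), so V_GS = 0.799 V.
I_D = (V_DD − V_GS)/R = (2.11 − 0.799) / 48.8 = 0.0269 mA.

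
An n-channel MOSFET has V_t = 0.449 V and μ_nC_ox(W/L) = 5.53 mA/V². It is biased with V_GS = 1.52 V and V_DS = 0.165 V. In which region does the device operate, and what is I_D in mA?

V_ov = V_GS − V_t = 1.52 − 0.449 = 1.07 V.
Since V_DS = 0.165 V < V_ov = 1.07 V, the device is in the triode region.
I_D = k_n [V_ov · V_DS − ½ V_DS²] = 5.53 × [1.07 × 0.165 − 0.5 × 0.165²] = 0.902 mA.

Triode; I_D = 0.902 mA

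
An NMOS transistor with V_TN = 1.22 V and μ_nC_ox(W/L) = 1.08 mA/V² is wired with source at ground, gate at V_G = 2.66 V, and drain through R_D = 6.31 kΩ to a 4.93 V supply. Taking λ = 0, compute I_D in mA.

I_D = 0.694 mA

V_GS = V_G = 2.66 V, so V_ov = 2.66 − 1.22 = 1.44 V.
Assume saturation: I_D = ½ k_n V_ov² = 0.5 × 1.08 × 1.44² = 1.12 mA, giving V_DS = V_DD − I_D R_D = 4.93 − 1.12 × 6.31 = -2.14 V.
But -2.14 V < V_ov = 1.44 V, so the device is actually in triode.
In triode I_D = k_n[V_ov V_DS − ½ V_DS²] and I_D = (V_DD − V_DS)/R_D. Equating: 3.41 V_DS² − 10.81 V_DS + 4.93 = 0, giving V_DS = 0.552 V (the root below V_ov).
I_D = (4.93 − 0.552) / 6.31 = 0.694 mA.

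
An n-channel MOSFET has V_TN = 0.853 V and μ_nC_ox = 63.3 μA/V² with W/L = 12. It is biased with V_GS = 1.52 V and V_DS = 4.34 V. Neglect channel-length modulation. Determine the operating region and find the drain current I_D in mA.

Saturation; I_D = 0.169 mA

k_n = μ_nC_ox · (W/L) = 0.7596 mA/V².
V_ov = V_GS − V_TN = 1.52 − 0.853 = 0.667 V.
Since V_DS = 4.34 V ≥ V_ov = 0.667 V, the device is in saturation.
I_D = ½ k_n V_ov² = 0.5 × 0.7596 × 0.667² = 0.169 mA.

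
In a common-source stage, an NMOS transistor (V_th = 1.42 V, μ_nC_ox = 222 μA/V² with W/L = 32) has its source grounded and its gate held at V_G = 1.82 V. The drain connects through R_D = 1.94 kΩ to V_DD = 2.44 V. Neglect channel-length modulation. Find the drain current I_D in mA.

I_D = 0.568 mA

V_GS = V_G = 1.82 V, so V_ov = 1.82 − 1.42 = 0.4 V.
k_n = μ_nC_ox · (W/L) = 7.104 mA/V².
Assume saturation: I_D = ½ k_n V_ov² = 0.5 × 7.104 × 0.4² = 0.568 mA, giving V_DS = V_DD − I_D R_D = 2.44 − 0.568 × 1.94 = 1.34 V.
V_DS = 1.34 V ≥ V_ov = 0.4 V, confirming saturation.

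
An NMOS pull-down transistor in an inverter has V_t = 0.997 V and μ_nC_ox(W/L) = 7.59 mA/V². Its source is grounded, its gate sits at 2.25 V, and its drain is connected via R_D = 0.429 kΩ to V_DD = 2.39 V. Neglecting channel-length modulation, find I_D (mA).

I_D = 4.23 mA

V_GS = V_G = 2.25 V, so V_ov = 2.25 − 0.997 = 1.25 V.
Assume saturation: I_D = ½ k_n V_ov² = 0.5 × 7.59 × 1.25² = 5.96 mA, giving V_DS = V_DD − I_D R_D = 2.39 − 5.96 × 0.429 = -0.166 V.
But -0.166 V < V_ov = 1.25 V, so the device is actually in triode.
In triode I_D = k_n[V_ov V_DS − ½ V_DS²] and I_D = (V_DD − V_DS)/R_D. Equating: 1.63 V_DS² − 5.08 V_DS + 2.39 = 0, giving V_DS = 0.577 V (the root below V_ov).
I_D = (2.39 − 0.577) / 0.429 = 4.23 mA.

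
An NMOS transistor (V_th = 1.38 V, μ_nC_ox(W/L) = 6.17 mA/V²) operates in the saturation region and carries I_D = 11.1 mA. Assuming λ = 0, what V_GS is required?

V_GS = 3.28 V

In saturation I_D = ½ k_n (V_GS − V_th)², so V_GS − V_th = √(2 I_D / k_n) = √(2 × 11.1 / 6.17) = 1.9 V.
V_GS = 1.38 + 1.9 = 3.28 V.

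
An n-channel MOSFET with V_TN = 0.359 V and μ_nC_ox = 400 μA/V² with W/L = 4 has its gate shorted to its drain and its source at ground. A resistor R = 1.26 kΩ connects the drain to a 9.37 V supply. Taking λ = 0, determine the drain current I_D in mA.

With gate tied to drain, V_GS = V_DS ≥ V_GS − V_TN, so the device is in saturation.
k_n = μ_nC_ox · (W/L) = 1.6 mA/V².
KCL at the drain: ½ k_n (V_GS − V_TN)² = (V_DD − V_GS)/R.
Let x = V_GS − 0.359. Then 1.01 x² + x − 9.011 = 0, giving x = 2.53 V (positive root), so V_GS = 2.89 V.
I_D = (V_DD − V_GS)/R = (9.37 − 2.89) / 1.26 = 5.14 mA.

I_D = 5.14 mA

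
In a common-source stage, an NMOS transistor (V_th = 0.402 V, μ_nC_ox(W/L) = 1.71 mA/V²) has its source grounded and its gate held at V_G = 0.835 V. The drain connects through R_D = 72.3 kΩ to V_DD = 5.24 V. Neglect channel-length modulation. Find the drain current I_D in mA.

V_GS = V_G = 0.835 V, so V_ov = 0.835 − 0.402 = 0.433 V.
Assume saturation: I_D = ½ k_n V_ov² = 0.5 × 1.71 × 0.433² = 0.16 mA, giving V_DS = V_DD − I_D R_D = 5.24 − 0.16 × 72.3 = -6.35 V.
But -6.35 V < V_ov = 0.433 V, so the device is actually in triode.
In triode I_D = k_n[V_ov V_DS − ½ V_DS²] and I_D = (V_DD − V_DS)/R_D. Equating: 61.8 V_DS² − 54.53 V_DS + 5.24 = 0, giving V_DS = 0.11 V (the root below V_ov).
I_D = (5.24 − 0.11) / 72.3 = 0.071 mA.

I_D = 0.0710 mA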